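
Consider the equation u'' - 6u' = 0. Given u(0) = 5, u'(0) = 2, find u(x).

u = 14/3 + exp(6*x)/3

Characteristic equation r² - 6r = 0 factors as (r - 6)r = 0, so r = 6, 0.
Hence u_h = C1*exp(6*x) + C2.
Apply the initial conditions: u(0) = C1 + C2 = 5 and u'(0) = 6*C1 = 2. Solving gives C1 = 1/3, C2 = 14/3.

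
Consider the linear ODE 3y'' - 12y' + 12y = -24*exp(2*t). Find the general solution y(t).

Divide through by 3: y'' - 4y' + 4y = -8*exp(2*t).
Characteristic equation r² - 4r + 4 = 0 has discriminant (-4)² - 4·(4) = 0, so r = 2 is a repeated root.
Hence y_h = (C1 + C2*t)*exp(2*t).
Since exp(2*t) solves the homogeneous equation (r = 2 is a root of multiplicity 2), multiply the trial by t^2. Try y_p = A*t^2*exp(2*t). Substituting into the equation and dividing by exp(2*t) gives A = -4, so y_p = -4*t^2*exp(2*t).

y = C1*exp(2*t) - 4*t**2*exp(2*t) + C2*t*exp(2*t)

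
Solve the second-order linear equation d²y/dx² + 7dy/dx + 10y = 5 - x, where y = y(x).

y = 57/100 - x/10 + C1*exp(-5*x) + C2*exp(-2*x)

Characteristic equation r² + 7r + 10 = 0 factors as (r + 5)(r + 2) = 0, so r = -5, -2.
Hence y_h = C1*exp(-5*x) + C2*exp(-2*x).
For the particular solution try y_p = A0 + A1*x. Substituting and matching coefficients of each power of x gives A0 = 57/100, A1 = -1/10, so y_p = 57/100 - x/10.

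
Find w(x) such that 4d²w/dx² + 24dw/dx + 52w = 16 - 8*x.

Divide through by 4: w'' + 6w' + 13w = 4 - 2*x.
Characteristic equation r² + 6r + 13 = 0 has discriminant (6)² - 4·(13) = -16 < 0, so r = -3 ± 2i.
Hence w_h = C1*cos(2*x)*exp(-3*x) + C2*exp(-3*x)*sin(2*x).
For the particular solution try w_p = A0 + A1*x. Substituting and matching coefficients of each power of x gives A0 = 64/169, A1 = -2/13, so w_p = 64/169 - 2*x/13.

w = 64/169 - 2*x/13 + C1*cos(2*x)*exp(-3*x) + C2*exp(-3*x)*sin(2*x)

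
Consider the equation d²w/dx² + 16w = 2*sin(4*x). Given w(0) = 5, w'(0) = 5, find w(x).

Characteristic equation r² + 16 = 0 has discriminant (0)² - 4·(16) = -64 < 0, so r = ± 4i.
Hence w_h = C1*cos(4*x) + C2*sin(4*x).
Since ±4i are characteristic roots, multiply the trial by x. Try w_p = x*(A*cos(4*x) + B*sin(4*x)). Substituting and equating the coefficients of cos(4x) and sin(4x) gives A = -1/4, B = 0, so w_p = -x*cos(4*x)/4.
General solution: w = C1*cos(4*x) + C2*sin(4*x) - x*cos(4*x)/4.
Apply the initial conditions: w(0) = C1 = 5 and w'(0) = -1/4 + 4*C2 = 5. Solving gives C1 = 5, C2 = 21/16.

w = 5*cos(4*x) + 21*sin(4*x)/16 - x*cos(4*x)/4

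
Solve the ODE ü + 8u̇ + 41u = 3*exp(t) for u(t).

u = 3*exp(t)/50 + C1*cos(5*t)*exp(-4*t) + C2*exp(-4*t)*sin(5*t)

Characteristic equation r² + 8r + 41 = 0 has discriminant (8)² - 4·(41) = -100 < 0, so r = -4 ± 5i.
Hence u_h = C1*cos(5*t)*exp(-4*t) + C2*exp(-4*t)*sin(5*t).
Try u_p = A*exp(t). Substituting into the equation and dividing by exp(t) gives A = 3/50, so u_p = 3*exp(t)/50.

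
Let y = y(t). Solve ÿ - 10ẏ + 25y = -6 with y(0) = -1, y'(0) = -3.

Characteristic equation r² - 10r + 25 = 0 has discriminant (-10)² - 4·(25) = 0, so r = 5 is a repeated root.
Hence y_h = (C1 + C2*t)*exp(5*t).
For the particular solution try y_p = A0. Substituting and matching coefficients of each power of t gives A0 = -6/25, so y_p = -6/25.
General solution: y = -6/25 + C1*exp(5*t) + C2*t*exp(5*t).
Apply the initial conditions: y(0) = -6/25 + C1 = -1 and y'(0) = C2 + 5*C1 = -3. Solving gives C1 = -19/25, C2 = 4/5.

y = -6/25 - 19*exp(5*t)/25 + 4*t*exp(5*t)/5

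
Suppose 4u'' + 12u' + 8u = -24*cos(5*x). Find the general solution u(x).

u = -45*sin(5*x)/377 + 69*cos(5*x)/377 + C1*exp(-2*x) + C2*exp(-x)

Divide through by 4: u'' + 3u' + 2u = -6*cos(5*x).
Characteristic equation r² + 3r + 2 = 0 factors as (r + 2)(r + 1) = 0, so r = -2, -1.
Hence u_h = C1*exp(-2*x) + C2*exp(-x).
Try u_p = A*cos(5*x) + B*sin(5*x). Substituting and equating the coefficients of cos(5x) and sin(5x) gives A = 69/377, B = -45/377, so u_p = -45*sin(5*x)/377 + 69*cos(5*x)/377.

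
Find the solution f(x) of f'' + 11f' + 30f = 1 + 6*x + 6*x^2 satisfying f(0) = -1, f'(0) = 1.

Characteristic equation r² + 11r + 30 = 0 factors as (r + 6)(r + 5) = 0, so r = -6, -5.
Hence f_h = C1*exp(-6*x) + C2*exp(-5*x).
For the particular solution try f_p = A0 + A1*x + A2*x^2. Substituting and matching coefficients of each power of x gives A0 = 1/2250, A1 = 4/75, A2 = 1/5, so f_p = 1/2250 + x^2/5 + 4*x/75.
General solution: f = 1/2250 + x^2/5 + 4*x/75 + C1*exp(-6*x) + C2*exp(-5*x).
Apply the initial conditions: f(0) = 1/2250 + C1 + C2 = -1 and f'(0) = 4/75 - 6*C1 - 5*C2 = 1. Solving gives C1 = 73/18, C2 = -632/125.

f = 1/2250 - 632*exp(-5*x)/125 + x**2/5 + 4*x/75 + 73*exp(-6*x)/18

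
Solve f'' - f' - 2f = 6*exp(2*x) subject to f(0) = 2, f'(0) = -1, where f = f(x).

Characteristic equation r² - r - 2 = 0 factors as (r - 2)(r + 1) = 0, so r = 2, -1.
Hence f_h = C1*exp(2*x) + C2*exp(-x).
Since exp(2*x) solves the homogeneous equation (r = 2 is a root of multiplicity 1), multiply the trial by x. Try f_p = A*x*exp(2*x). Substituting into the equation and dividing by exp(2*x) gives A = 2, so f_p = 2*x*exp(2*x).
General solution: f = C1*exp(2*x) + C2*exp(-x) + 2*x*exp(2*x).
Apply the initial conditions: f(0) = C1 + C2 = 2 and f'(0) = 2 - C2 + 2*C1 = -1. Solving gives C1 = -1/3, C2 = 7/3.

f = -exp(2*x)/3 + 7*exp(-x)/3 + 2*x*exp(2*x)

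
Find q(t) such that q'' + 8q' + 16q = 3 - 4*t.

Characteristic equation r² + 8r + 16 = 0 has discriminant (8)² - 4·(16) = 0, so r = -4 is a repeated root.
Hence q_h = (C1 + C2*t)*exp(-4*t).
For the particular solution try q_p = A0 + A1*t. Substituting and matching coefficients of each power of t gives A0 = 5/16, A1 = -1/4, so q_p = 5/16 - t/4.

q = 5/16 - t/4 + C1*exp(-4*t) + C2*t*exp(-4*t)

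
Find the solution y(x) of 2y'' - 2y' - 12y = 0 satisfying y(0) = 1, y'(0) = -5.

y = -3*exp(3*x)/5 + 8*exp(-2*x)/5

Divide through by 2: y'' - y' - 6y = 0.
Characteristic equation r² - r - 6 = 0 factors as (r + 2)(r - 3) = 0, so r = -2, 3.
Hence y_h = C1*exp(-2*x) + C2*exp(3*x).
Apply the initial conditions: y(0) = C1 + C2 = 1 and y'(0) = -2*C1 + 3*C2 = -5. Solving gives C1 = 8/5, C2 = -3/5.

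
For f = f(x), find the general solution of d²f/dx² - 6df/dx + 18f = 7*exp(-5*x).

f = 7*exp(-5*x)/73 + C1*cos(3*x)*exp(3*x) + C2*exp(3*x)*sin(3*x)

Characteristic equation r² - 6r + 18 = 0 has discriminant (-6)² - 4·(18) = -36 < 0, so r = 3 ± 3i.
Hence f_h = C1*cos(3*x)*exp(3*x) + C2*exp(3*x)*sin(3*x).
Try f_p = A*exp(-5*x). Substituting into the equation and dividing by exp(-5*x) gives A = 7/73, so f_p = 7*exp(-5*x)/73.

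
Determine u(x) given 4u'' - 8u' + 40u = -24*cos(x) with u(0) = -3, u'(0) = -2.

u = -54*cos(x)/85 + 12*sin(x)/85 - 201*cos(3*x)*exp(x)/85 + 19*exp(x)*sin(3*x)/255

Divide through by 4: u'' - 2u' + 10u = -6*cos(x).
Characteristic equation r² - 2r + 10 = 0 has discriminant (-2)² - 4·(10) = -36 < 0, so r = 1 ± 3i.
Hence u_h = C1*cos(3*x)*exp(x) + C2*exp(x)*sin(3*x).
Try u_p = A*cos(x) + B*sin(x). Substituting and equating the coefficients of cos(x) and sin(x) gives A = -54/85, B = 12/85, so u_p = -54*cos(x)/85 + 12*sin(x)/85.
General solution: u = -54*cos(x)/85 + 12*sin(x)/85 + C1*cos(3*x)*exp(x) + C2*exp(x)*sin(3*x).
Apply the initial conditions: u(0) = -54/85 + C1 = -3 and u'(0) = 12/85 + C1 + 3*C2 = -2. Solving gives C1 = -201/85, C2 = 19/255.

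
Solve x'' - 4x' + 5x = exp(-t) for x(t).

Characteristic equation r² - 4r + 5 = 0 has discriminant (-4)² - 4·(5) = -4 < 0, so r = 2 ± i.
Hence x_h = C1*cos(t)*exp(2*t) + C2*exp(2*t)*sin(t).
Try x_p = A*exp(-t). Substituting into the equation and dividing by exp(-t) gives A = 1/10, so x_p = exp(-t)/10.

x = exp(-t)/10 + C1*cos(t)*exp(2*t) + C2*exp(2*t)*sin(t)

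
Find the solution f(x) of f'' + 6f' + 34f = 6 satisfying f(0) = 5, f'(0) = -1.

f = 3/17 + 82*cos(5*x)*exp(-3*x)/17 + 229*exp(-3*x)*sin(5*x)/85

Characteristic equation r² + 6r + 34 = 0 has discriminant (6)² - 4·(34) = -100 < 0, so r = -3 ± 5i.
Hence f_h = C1*cos(5*x)*exp(-3*x) + C2*exp(-3*x)*sin(5*x).
For the particular solution try f_p = A0. Substituting and matching coefficients of each power of x gives A0 = 3/17, so f_p = 3/17.
General solution: f = 3/17 + C1*cos(5*x)*exp(-3*x) + C2*exp(-3*x)*sin(5*x).
Apply the initial conditions: f(0) = 3/17 + C1 = 5 and f'(0) = -3*C1 + 5*C2 = -1. Solving gives C1 = 82/17, C2 = 229/85.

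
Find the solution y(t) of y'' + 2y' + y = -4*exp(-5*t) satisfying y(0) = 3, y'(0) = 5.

Characteristic equation r² + 2r + 1 = 0 has discriminant (2)² - 4·(1) = 0, so r = -1 is a repeated root.
Hence y_h = (C1 + C2*t)*exp(-t).
Try y_p = A*exp(-5*t). Substituting into the equation and dividing by exp(-5*t) gives A = -1/4, so y_p = -exp(-5*t)/4.
General solution: y = -exp(-5*t)/4 + C1*exp(-t) + C2*t*exp(-t).
Apply the initial conditions: y(0) = -1/4 + C1 = 3 and y'(0) = 5/4 + C2 - C1 = 5. Solving gives C1 = 13/4, C2 = 7.

y = -exp(-5*t)/4 + 13*exp(-t)/4 + 7*t*exp(-t)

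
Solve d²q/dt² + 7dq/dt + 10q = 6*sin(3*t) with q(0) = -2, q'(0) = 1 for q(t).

Characteristic equation r² + 7r + 10 = 0 factors as (r + 2)(r + 5) = 0, so r = -2, -5.
Hence q_h = C1*exp(-2*t) + C2*exp(-5*t).
Try q_p = A*cos(3*t) + B*sin(3*t). Substituting and equating the coefficients of cos(3t) and sin(3t) gives A = -63/221, B = 3/221, so q_p = -63*cos(3*t)/221 + 3*sin(3*t)/221.
General solution: q = -63*cos(3*t)/221 + 3*sin(3*t)/221 + C1*exp(-2*t) + C2*exp(-5*t).
Apply the initial conditions: q(0) = -63/221 + C1 + C2 = -2 and q'(0) = 9/221 - 5*C2 - 2*C1 = 1. Solving gives C1 = -33/13, C2 = 14/17.

q = -63*cos(3*t)/221 - 33*exp(-2*t)/13 + 3*sin(3*t)/221 + 14*exp(-5*t)/17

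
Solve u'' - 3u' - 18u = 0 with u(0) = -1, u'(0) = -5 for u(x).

u = -8*exp(6*x)/9 - exp(-3*x)/9

Characteristic equation r² - 3r - 18 = 0 factors as (r + 3)(r - 6) = 0, so r = -3, 6.
Hence u_h = C1*exp(-3*x) + C2*exp(6*x).
Apply the initial conditions: u(0) = C1 + C2 = -1 and u'(0) = -3*C1 + 6*C2 = -5. Solving gives C1 = -1/9, C2 = -8/9.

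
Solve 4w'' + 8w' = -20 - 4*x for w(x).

w = C2 - 9*x/4 - x**2/4 + C1*exp(-2*x)

Divide through by 4: w'' + 2w' = -5 - x.
Characteristic equation r² + 2r = 0 factors as (r + 2)r = 0, so r = -2, 0.
Hence w_h = C1*exp(-2*x) + C2.
Since 0 is a characteristic root (multiplicity 1), multiply the polynomial trial by x: try w_p = x*(A0 + A1*x). Substituting and matching coefficients of each power of x gives A0 = -9/4, A1 = -1/4, so w_p = -9*x/4 - x^2/4.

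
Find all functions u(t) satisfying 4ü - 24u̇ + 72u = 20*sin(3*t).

Divide through by 4: u'' - 6u' + 18u = 5*sin(3*t).
Characteristic equation r² - 6r + 18 = 0 has discriminant (-6)² - 4·(18) = -36 < 0, so r = 3 ± 3i.
Hence u_h = C1*cos(3*t)*exp(3*t) + C2*exp(3*t)*sin(3*t).
Try u_p = A*cos(3*t) + B*sin(3*t). Substituting and equating the coefficients of cos(3t) and sin(3t) gives A = 2/9, B = 1/9, so u_p = sin(3*t)/9 + 2*cos(3*t)/9.

u = sin(3*t)/9 + 2*cos(3*t)/9 + C1*cos(3*t)*exp(3*t) + C2*exp(3*t)*sin(3*t)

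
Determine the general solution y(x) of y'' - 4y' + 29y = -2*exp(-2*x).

y = -2*exp(-2*x)/41 + C1*cos(5*x)*exp(2*x) + C2*exp(2*x)*sin(5*x)

Characteristic equation r² - 4r + 29 = 0 has discriminant (-4)² - 4·(29) = -100 < 0, so r = 2 ± 5i.
Hence y_h = C1*cos(5*x)*exp(2*x) + C2*exp(2*x)*sin(5*x).
Try y_p = A*exp(-2*x). Substituting into the equation and dividing by exp(-2*x) gives A = -2/41, so y_p = -2*exp(-2*x)/41.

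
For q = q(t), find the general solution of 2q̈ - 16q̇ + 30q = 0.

q = C1*exp(5*t) + C2*exp(3*t)

Divide through by 2: q'' - 8q' + 15q = 0.
Characteristic equation r² - 8r + 15 = 0 factors as (r - 5)(r - 3) = 0, so r = 5, 3.
Hence q_h = C1*exp(5*t) + C2*exp(3*t).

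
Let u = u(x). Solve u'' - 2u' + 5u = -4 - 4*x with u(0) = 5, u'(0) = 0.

u = -28/25 - 4*x/5 - 133*exp(x)*sin(2*x)/50 + 153*cos(2*x)*exp(x)/25

Characteristic equation r² - 2r + 5 = 0 has discriminant (-2)² - 4·(5) = -16 < 0, so r = 1 ± 2i.
Hence u_h = C1*cos(2*x)*exp(x) + C2*exp(x)*sin(2*x).
For the particular solution try u_p = A0 + A1*x. Substituting and matching coefficients of each power of x gives A0 = -28/25, A1 = -4/5, so u_p = -28/25 - 4*x/5.
General solution: u = -28/25 - 4*x/5 + C1*cos(2*x)*exp(x) + C2*exp(x)*sin(2*x).
Apply the initial conditions: u(0) = -28/25 + C1 = 5 and u'(0) = -4/5 + C1 + 2*C2 = 0. Solving gives C1 = 153/25, C2 = -133/50.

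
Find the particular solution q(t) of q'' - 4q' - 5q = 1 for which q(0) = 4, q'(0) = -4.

Characteristic equation r² - 4r - 5 = 0 factors as (r + 1)(r - 5) = 0, so r = -1, 5.
Hence q_h = C1*exp(-t) + C2*exp(5*t).
For the particular solution try q_p = A0. Substituting and matching coefficients of each power of t gives A0 = -1/5, so q_p = -1/5.
General solution: q = -1/5 + C1*exp(-t) + C2*exp(5*t).
Apply the initial conditions: q(0) = -1/5 + C1 + C2 = 4 and q'(0) = -C1 + 5*C2 = -4. Solving gives C1 = 25/6, C2 = 1/30.

q = -1/5 + exp(5*t)/30 + 25*exp(-t)/6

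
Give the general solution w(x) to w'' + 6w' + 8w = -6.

w = -3/4 + C1*exp(-2*x) + C2*exp(-4*x)

Characteristic equation r² + 6r + 8 = 0 factors as (r + 2)(r + 4) = 0, so r = -2, -4.
Hence w_h = C1*exp(-2*x) + C2*exp(-4*x).
For the particular solution try w_p = A0. Substituting and matching coefficients of each power of x gives A0 = -3/4, so w_p = -3/4.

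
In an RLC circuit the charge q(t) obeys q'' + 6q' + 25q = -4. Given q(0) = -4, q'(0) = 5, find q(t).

q = -4/25 - 163*exp(-3*t)*sin(4*t)/100 - 96*cos(4*t)*exp(-3*t)/25

Characteristic equation r² + 6r + 25 = 0 has discriminant (6)² - 4·(25) = -64 < 0, so r = -3 ± 4i.
Hence q_h = C1*cos(4*t)*exp(-3*t) + C2*exp(-3*t)*sin(4*t).
For the particular solution try q_p = A0. Substituting and matching coefficients of each power of t gives A0 = -4/25, so q_p = -4/25.
General solution: q = -4/25 + C1*cos(4*t)*exp(-3*t) + C2*exp(-3*t)*sin(4*t).
Apply the initial conditions: q(0) = -4/25 + C1 = -4 and q'(0) = -3*C1 + 4*C2 = 5. Solving gives C1 = -96/25, C2 = -163/100.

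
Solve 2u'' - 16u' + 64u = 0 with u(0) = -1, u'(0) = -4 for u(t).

Divide through by 2: u'' - 8u' + 32u = 0.
Characteristic equation r² - 8r + 32 = 0 has discriminant (-8)² - 4·(32) = -64 < 0, so r = 4 ± 4i.
Hence u_h = C1*cos(4*t)*exp(4*t) + C2*exp(4*t)*sin(4*t).
Apply the initial conditions: u(0) = C1 = -1 and u'(0) = 4*C1 + 4*C2 = -4. Solving gives C1 = -1, C2 = 0.

u = -cos(4*t)*exp(4*t)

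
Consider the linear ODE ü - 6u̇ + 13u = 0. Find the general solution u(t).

u = C1*cos(2*t)*exp(3*t) + C2*exp(3*t)*sin(2*t)

Characteristic equation r² - 6r + 13 = 0 has discriminant (-6)² - 4·(13) = -16 < 0, so r = 3 ± 2i.
Hence u_h = C1*cos(2*t)*exp(3*t) + C2*exp(3*t)*sin(2*t).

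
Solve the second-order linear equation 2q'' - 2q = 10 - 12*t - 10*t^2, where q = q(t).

q = 5 + 5*t**2 + 6*t + C1*exp(t) + C2*exp(-t)

Divide through by 2: q'' - q = 5 - 6*t - 5*t^2.
Characteristic equation r² - 1 = 0 factors as (r - 1)(r + 1) = 0, so r = 1, -1.
Hence q_h = C1*exp(t) + C2*exp(-t).
For the particular solution try q_p = A0 + A1*t + A2*t^2. Substituting and matching coefficients of each power of t gives A0 = 5, A1 = 6, A2 = 5, so q_p = 5 + 5*t^2 + 6*t.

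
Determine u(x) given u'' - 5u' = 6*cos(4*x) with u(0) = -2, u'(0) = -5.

u = -1 - 35*exp(5*x)/41 - 15*sin(4*x)/82 - 6*cos(4*x)/41

Characteristic equation r² - 5r = 0 factors as (r - 5)r = 0, so r = 5, 0.
Hence u_h = C1*exp(5*x) + C2.
Try u_p = A*cos(4*x) + B*sin(4*x). Substituting and equating the coefficients of cos(4x) and sin(4x) gives A = -6/41, B = -15/82, so u_p = -15*sin(4*x)/82 - 6*cos(4*x)/41.
General solution: u = C2 - 15*sin(4*x)/82 - 6*cos(4*x)/41 + C1*exp(5*x).
Apply the initial conditions: u(0) = -6/41 + C1 + C2 = -2 and u'(0) = -30/41 + 5*C1 = -5. Solving gives C1 = -35/41, C2 = -1.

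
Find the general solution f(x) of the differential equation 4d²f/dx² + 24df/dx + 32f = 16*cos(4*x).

f = -cos(4*x)/20 + 3*sin(4*x)/20 + C1*exp(-4*x) + C2*exp(-2*x)

Divide through by 4: f'' + 6f' + 8f = 4*cos(4*x).
Characteristic equation r² + 6r + 8 = 0 factors as (r + 4)(r + 2) = 0, so r = -4, -2.
Hence f_h = C1*exp(-4*x) + C2*exp(-2*x).
Try f_p = A*cos(4*x) + B*sin(4*x). Substituting and equating the coefficients of cos(4x) and sin(4x) gives A = -1/20, B = 3/20, so f_p = -cos(4*x)/20 + 3*sin(4*x)/20.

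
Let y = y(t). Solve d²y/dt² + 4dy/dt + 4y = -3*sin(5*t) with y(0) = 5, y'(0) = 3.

y = 60*cos(5*t)/841 + 63*sin(5*t)/841 + 4145*exp(-2*t)/841 + 362*t*exp(-2*t)/29

Characteristic equation r² + 4r + 4 = 0 has discriminant (4)² - 4·(4) = 0, so r = -2 is a repeated root.
Hence y_h = (C1 + C2*t)*exp(-2*t).
Try y_p = A*cos(5*t) + B*sin(5*t). Substituting and equating the coefficients of cos(5t) and sin(5t) gives A = 60/841, B = 63/841, so y_p = 60*cos(5*t)/841 + 63*sin(5*t)/841.
General solution: y = 60*cos(5*t)/841 + 63*sin(5*t)/841 + C1*exp(-2*t) + C2*t*exp(-2*t).
Apply the initial conditions: y(0) = 60/841 + C1 = 5 and y'(0) = 315/841 + C2 - 2*C1 = 3. Solving gives C1 = 4145/841, C2 = 362/29.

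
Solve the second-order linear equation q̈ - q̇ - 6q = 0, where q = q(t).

Characteristic equation r² - r - 6 = 0 factors as (r + 2)(r - 3) = 0, so r = -2, 3.
Hence q_h = C1*exp(-2*t) + C2*exp(3*t).

q = C1*exp(-2*t) + C2*exp(3*t)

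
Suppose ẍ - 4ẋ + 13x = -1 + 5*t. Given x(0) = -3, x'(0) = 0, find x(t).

x = 7/169 + 5*t/13 - 514*cos(3*t)*exp(2*t)/169 + 321*exp(2*t)*sin(3*t)/169

Characteristic equation r² - 4r + 13 = 0 has discriminant (-4)² - 4·(13) = -36 < 0, so r = 2 ± 3i.
Hence x_h = C1*cos(3*t)*exp(2*t) + C2*exp(2*t)*sin(3*t).
For the particular solution try x_p = A0 + A1*t. Substituting and matching coefficients of each power of t gives A0 = 7/169, A1 = 5/13, so x_p = 7/169 + 5*t/13.
General solution: x = 7/169 + 5*t/13 + C1*cos(3*t)*exp(2*t) + C2*exp(2*t)*sin(3*t).
Apply the initial conditions: x(0) = 7/169 + C1 = -3 and x'(0) = 5/13 + 2*C1 + 3*C2 = 0. Solving gives C1 = -514/169, C2 = 321/169.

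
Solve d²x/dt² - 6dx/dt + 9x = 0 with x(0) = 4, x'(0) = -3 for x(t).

x = 4*exp(3*t) - 15*t*exp(3*t)

Characteristic equation r² - 6r + 9 = 0 has discriminant (-6)² - 4·(9) = 0, so r = 3 is a repeated root.
Hence x_h = (C1 + C2*t)*exp(3*t).
Apply the initial conditions: x(0) = C1 = 4 and x'(0) = C2 + 3*C1 = -3. Solving gives C1 = 4, C2 = -15.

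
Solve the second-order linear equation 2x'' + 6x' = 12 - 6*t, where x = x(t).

Divide through by 2: x'' + 3x' = 6 - 3*t.
Characteristic equation r² + 3r = 0 factors as (r + 3)r = 0, so r = -3, 0.
Hence x_h = C1*exp(-3*t) + C2.
Since 0 is a characteristic root (multiplicity 1), multiply the polynomial trial by t: try x_p = t*(A0 + A1*t). Substituting and matching coefficients of each power of t gives A0 = 7/3, A1 = -1/2, so x_p = -t^2/2 + 7*t/3.

x = C2 - t**2/2 + 7*t/3 + C1*exp(-3*t)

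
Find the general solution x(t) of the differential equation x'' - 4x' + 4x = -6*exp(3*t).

x = -6*exp(3*t) + C1*exp(2*t) + C2*t*exp(2*t)

Characteristic equation r² - 4r + 4 = 0 has discriminant (-4)² - 4·(4) = 0, so r = 2 is a repeated root.
Hence x_h = (C1 + C2*t)*exp(2*t).
Try x_p = A*exp(3*t). Substituting into the equation and dividing by exp(3*t) gives A = -6, so x_p = -6*exp(3*t).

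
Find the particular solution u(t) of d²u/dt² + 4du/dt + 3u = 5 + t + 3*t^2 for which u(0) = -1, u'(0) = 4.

Characteristic equation r² + 4r + 3 = 0 factors as (r + 1)(r + 3) = 0, so r = -1, -3.
Hence u_h = C1*exp(-t) + C2*exp(-3*t).
For the particular solution try u_p = A0 + A1*t + A2*t^2. Substituting and matching coefficients of each power of t gives A0 = 37/9, A1 = -7/3, A2 = 1, so u_p = 37/9 + t^2 - 7*t/3.
General solution: u = 37/9 + t^2 - 7*t/3 + C1*exp(-t) + C2*exp(-3*t).
Apply the initial conditions: u(0) = 37/9 + C1 + C2 = -1 and u'(0) = -7/3 - C1 - 3*C2 = 4. Solving gives C1 = -9/2, C2 = -11/18.

u = 37/9 + t**2 - 11*exp(-3*t)/18 - 9*exp(-t)/2 - 7*t/3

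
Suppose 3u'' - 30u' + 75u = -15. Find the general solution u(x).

Divide through by 3: u'' - 10u' + 25u = -5.
Characteristic equation r² - 10r + 25 = 0 has discriminant (-10)² - 4·(25) = 0, so r = 5 is a repeated root.
Hence u_h = (C1 + C2*x)*exp(5*x).
For the particular solution try u_p = A0. Substituting and matching coefficients of each power of x gives A0 = -1/5, so u_p = -1/5.

u = -1/5 + C1*exp(5*x) + C2*x*exp(5*x)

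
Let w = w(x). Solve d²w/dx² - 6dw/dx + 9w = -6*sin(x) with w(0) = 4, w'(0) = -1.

Characteristic equation r² - 6r + 9 = 0 has discriminant (-6)² - 4·(9) = 0, so r = 3 is a repeated root.
Hence w_h = (C1 + C2*x)*exp(3*x).
Try w_p = A*cos(x) + B*sin(x). Substituting and equating the coefficients of cos(x) and sin(x) gives A = -9/25, B = -12/25, so w_p = -12*sin(x)/25 - 9*cos(x)/25.
General solution: w = -12*sin(x)/25 - 9*cos(x)/25 + C1*exp(3*x) + C2*x*exp(3*x).
Apply the initial conditions: w(0) = -9/25 + C1 = 4 and w'(0) = -12/25 + C2 + 3*C1 = -1. Solving gives C1 = 109/25, C2 = -68/5.

w = -12*sin(x)/25 - 9*cos(x)/25 + 109*exp(3*x)/25 - 68*x*exp(3*x)/5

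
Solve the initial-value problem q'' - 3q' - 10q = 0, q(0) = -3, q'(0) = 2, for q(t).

Characteristic equation r² - 3r - 10 = 0 factors as (r - 5)(r + 2) = 0, so r = 5, -2.
Hence q_h = C1*exp(5*t) + C2*exp(-2*t).
Apply the initial conditions: q(0) = C1 + C2 = -3 and q'(0) = -2*C2 + 5*C1 = 2. Solving gives C1 = -4/7, C2 = -17/7.

q = -17*exp(-2*t)/7 - 4*exp(5*t)/7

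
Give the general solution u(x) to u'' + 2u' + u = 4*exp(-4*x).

u = 4*exp(-4*x)/9 + C1*exp(-x) + C2*x*exp(-x)

Characteristic equation r² + 2r + 1 = 0 has discriminant (2)² - 4·(1) = 0, so r = -1 is a repeated root.
Hence u_h = (C1 + C2*x)*exp(-x).
Try u_p = A*exp(-4*x). Substituting into the equation and dividing by exp(-4*x) gives A = 4/9, so u_p = 4*exp(-4*x)/9.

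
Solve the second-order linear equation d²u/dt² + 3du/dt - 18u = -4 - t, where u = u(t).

u = 25/108 + t/18 + C1*exp(-6*t) + C2*exp(3*t)

Characteristic equation r² + 3r - 18 = 0 factors as (r + 6)(r - 3) = 0, so r = -6, 3.
Hence u_h = C1*exp(-6*t) + C2*exp(3*t).
For the particular solution try u_p = A0 + A1*t. Substituting and matching coefficients of each power of t gives A0 = 25/108, A1 = 1/18, so u_p = 25/108 + t/18.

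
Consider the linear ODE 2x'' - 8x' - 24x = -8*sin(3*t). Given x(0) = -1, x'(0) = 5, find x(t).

Divide through by 2: x'' - 4x' - 12x = -4*sin(3*t).
Characteristic equation r² - 4r - 12 = 0 factors as (r + 2)(r - 6) = 0, so r = -2, 6.
Hence x_h = C1*exp(-2*t) + C2*exp(6*t).
Try x_p = A*cos(3*t) + B*sin(3*t). Substituting and equating the coefficients of cos(3t) and sin(3t) gives A = -16/195, B = 28/195, so x_p = -16*cos(3*t)/195 + 28*sin(3*t)/195.
General solution: x = -16*cos(3*t)/195 + 28*sin(3*t)/195 + C1*exp(-2*t) + C2*exp(6*t).
Apply the initial conditions: x(0) = -16/195 + C1 + C2 = -1 and x'(0) = 28/65 - 2*C1 + 6*C2 = 5. Solving gives C1 = -131/104, C2 = 41/120.

x = -131*exp(-2*t)/104 - 16*cos(3*t)/195 + 28*sin(3*t)/195 + 41*exp(6*t)/120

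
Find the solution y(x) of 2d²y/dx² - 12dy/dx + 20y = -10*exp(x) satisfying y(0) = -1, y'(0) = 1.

y = -exp(x) + 2*exp(3*x)*sin(x)

Divide through by 2: y'' - 6y' + 10y = -5*exp(x).
Characteristic equation r² - 6r + 10 = 0 has discriminant (-6)² - 4·(10) = -4 < 0, so r = 3 ± i.
Hence y_h = C1*cos(x)*exp(3*x) + C2*exp(3*x)*sin(x).
Try y_p = A*exp(x). Substituting into the equation and dividing by exp(x) gives A = -1, so y_p = -exp(x).
General solution: y = -exp(x) + C1*cos(x)*exp(3*x) + C2*exp(3*x)*sin(x).
Apply the initial conditions: y(0) = -1 + C1 = -1 and y'(0) = -1 + C2 + 3*C1 = 1. Solving gives C1 = 0, C2 = 2.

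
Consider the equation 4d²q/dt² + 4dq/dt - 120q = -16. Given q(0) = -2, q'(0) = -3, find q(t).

q = 2/15 - 79*exp(5*t)/55 - 23*exp(-6*t)/33

Divide through by 4: q'' + q' - 30q = -4.
Characteristic equation r² + r - 30 = 0 factors as (r + 6)(r - 5) = 0, so r = -6, 5.
Hence q_h = C1*exp(-6*t) + C2*exp(5*t).
For the particular solution try q_p = A0. Substituting and matching coefficients of each power of t gives A0 = 2/15, so q_p = 2/15.
General solution: q = 2/15 + C1*exp(-6*t) + C2*exp(5*t).
Apply the initial conditions: q(0) = 2/15 + C1 + C2 = -2 and q'(0) = -6*C1 + 5*C2 = -3. Solving gives C1 = -23/33, C2 = -79/55.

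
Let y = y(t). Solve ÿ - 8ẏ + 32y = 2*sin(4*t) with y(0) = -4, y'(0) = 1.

y = cos(4*t)/20 + sin(4*t)/40 - 81*cos(4*t)*exp(4*t)/20 + 171*exp(4*t)*sin(4*t)/40

Characteristic equation r² - 8r + 32 = 0 has discriminant (-8)² - 4·(32) = -64 < 0, so r = 4 ± 4i.
Hence y_h = C1*cos(4*t)*exp(4*t) + C2*exp(4*t)*sin(4*t).
Try y_p = A*cos(4*t) + B*sin(4*t). Substituting and equating the coefficients of cos(4t) and sin(4t) gives A = 1/20, B = 1/40, so y_p = cos(4*t)/20 + sin(4*t)/40.
General solution: y = cos(4*t)/20 + sin(4*t)/40 + C1*cos(4*t)*exp(4*t) + C2*exp(4*t)*sin(4*t).
Apply the initial conditions: y(0) = 1/20 + C1 = -4 and y'(0) = 1/10 + 4*C1 + 4*C2 = 1. Solving gives C1 = -81/20, C2 = 171/40.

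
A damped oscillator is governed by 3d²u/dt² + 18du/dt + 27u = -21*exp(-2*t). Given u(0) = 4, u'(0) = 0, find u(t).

u = -7*exp(-2*t) + 11*exp(-3*t) + 19*t*exp(-3*t)

Divide through by 3: u'' + 6u' + 9u = -7*exp(-2*t).
Characteristic equation r² + 6r + 9 = 0 has discriminant (6)² - 4·(9) = 0, so r = -3 is a repeated root.
Hence u_h = (C1 + C2*t)*exp(-3*t).
Try u_p = A*exp(-2*t). Substituting into the equation and dividing by exp(-2*t) gives A = -7, so u_p = -7*exp(-2*t).
General solution: u = -7*exp(-2*t) + C1*exp(-3*t) + C2*t*exp(-3*t).
Apply the initial conditions: u(0) = -7 + C1 = 4 and u'(0) = 14 + C2 - 3*C1 = 0. Solving gives C1 = 11, C2 = 19.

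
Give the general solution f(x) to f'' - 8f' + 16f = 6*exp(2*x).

f = 3*exp(2*x)/2 + C1*exp(4*x) + C2*x*exp(4*x)

Characteristic equation r² - 8r + 16 = 0 has discriminant (-8)² - 4·(16) = 0, so r = 4 is a repeated root.
Hence f_h = (C1 + C2*x)*exp(4*x).
Try f_p = A*exp(2*x). Substituting into the equation and dividing by exp(2*x) gives A = 3/2, so f_p = 3*exp(2*x)/2.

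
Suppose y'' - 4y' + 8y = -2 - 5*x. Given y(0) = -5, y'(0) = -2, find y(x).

Characteristic equation r² - 4r + 8 = 0 has discriminant (-4)² - 4·(8) = -16 < 0, so r = 2 ± 2i.
Hence y_h = C1*cos(2*x)*exp(2*x) + C2*exp(2*x)*sin(2*x).
For the particular solution try y_p = A0 + A1*x. Substituting and matching coefficients of each power of x gives A0 = -9/16, A1 = -5/8, so y_p = -9/16 - 5*x/8.
General solution: y = -9/16 - 5*x/8 + C1*cos(2*x)*exp(2*x) + C2*exp(2*x)*sin(2*x).
Apply the initial conditions: y(0) = -9/16 + C1 = -5 and y'(0) = -5/8 + 2*C1 + 2*C2 = -2. Solving gives C1 = -71/16, C2 = 15/4.

y = -9/16 - 5*x/8 - 71*cos(2*x)*exp(2*x)/16 + 15*exp(2*x)*sin(2*x)/4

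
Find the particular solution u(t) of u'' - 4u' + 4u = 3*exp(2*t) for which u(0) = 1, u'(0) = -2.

u = -4*t*exp(2*t) + 3*t**2*exp(2*t)/2 + exp(2*t)

Characteristic equation r² - 4r + 4 = 0 has discriminant (-4)² - 4·(4) = 0, so r = 2 is a repeated root.
Hence u_h = (C1 + C2*t)*exp(2*t).
Since exp(2*t) solves the homogeneous equation (r = 2 is a root of multiplicity 2), multiply the trial by t^2. Try u_p = A*t^2*exp(2*t). Substituting into the equation and dividing by exp(2*t) gives A = 3/2, so u_p = 3*t^2*exp(2*t)/2.
General solution: u = C1*exp(2*t) + 3*t^2*exp(2*t)/2 + C2*t*exp(2*t).
Apply the initial conditions: u(0) = C1 = 1 and u'(0) = C2 + 2*C1 = -2. Solving gives C1 = 1, C2 = -4.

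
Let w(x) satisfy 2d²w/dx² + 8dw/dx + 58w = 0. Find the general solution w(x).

Divide through by 2: w'' + 4w' + 29w = 0.
Characteristic equation r² + 4r + 29 = 0 has discriminant (4)² - 4·(29) = -100 < 0, so r = -2 ± 5i.
Hence w_h = C1*cos(5*x)*exp(-2*x) + C2*exp(-2*x)*sin(5*x).

w = C1*cos(5*x)*exp(-2*x) + C2*exp(-2*x)*sin(5*x)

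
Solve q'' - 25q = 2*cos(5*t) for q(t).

q = -cos(5*t)/25 + C1*exp(5*t) + C2*exp(-5*t)

Characteristic equation r² - 25 = 0 factors as (r - 5)(r + 5) = 0, so r = 5, -5.
Hence q_h = C1*exp(5*t) + C2*exp(-5*t).
Try q_p = A*cos(5*t) + B*sin(5*t). Substituting and equating the coefficients of cos(5t) and sin(5t) gives A = -1/25, B = 0, so q_p = -cos(5*t)/25.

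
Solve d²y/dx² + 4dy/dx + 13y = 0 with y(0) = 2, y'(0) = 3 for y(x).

Characteristic equation r² + 4r + 13 = 0 has discriminant (4)² - 4·(13) = -36 < 0, so r = -2 ± 3i.
Hence y_h = C1*cos(3*x)*exp(-2*x) + C2*exp(-2*x)*sin(3*x).
Apply the initial conditions: y(0) = C1 = 2 and y'(0) = -2*C1 + 3*C2 = 3. Solving gives C1 = 2, C2 = 7/3.

y = 2*cos(3*x)*exp(-2*x) + 7*exp(-2*x)*sin(3*x)/3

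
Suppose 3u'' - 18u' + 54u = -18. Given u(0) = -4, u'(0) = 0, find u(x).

Divide through by 3: u'' - 6u' + 18u = -6.
Characteristic equation r² - 6r + 18 = 0 has discriminant (-6)² - 4·(18) = -36 < 0, so r = 3 ± 3i.
Hence u_h = C1*cos(3*x)*exp(3*x) + C2*exp(3*x)*sin(3*x).
For the particular solution try u_p = A0. Substituting and matching coefficients of each power of x gives A0 = -1/3, so u_p = -1/3.
General solution: u = -1/3 + C1*cos(3*x)*exp(3*x) + C2*exp(3*x)*sin(3*x).
Apply the initial conditions: u(0) = -1/3 + C1 = -4 and u'(0) = 3*C1 + 3*C2 = 0. Solving gives C1 = -11/3, C2 = 11/3.

u = -1/3 - 11*cos(3*x)*exp(3*x)/3 + 11*exp(3*x)*sin(3*x)/3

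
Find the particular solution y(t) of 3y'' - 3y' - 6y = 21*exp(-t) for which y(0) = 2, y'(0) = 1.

y = 2*exp(-t)/9 + 16*exp(2*t)/9 - 7*t*exp(-t)/3

Divide through by 3: y'' - y' - 2y = 7*exp(-t).
Characteristic equation r² - r - 2 = 0 factors as (r + 1)(r - 2) = 0, so r = -1, 2.
Hence y_h = C1*exp(-t) + C2*exp(2*t).
Since exp(-t) solves the homogeneous equation (r = -1 is a root of multiplicity 1), multiply the trial by t. Try y_p = A*t*exp(-t). Substituting into the equation and dividing by exp(-t) gives A = -7/3, so y_p = -7*t*exp(-t)/3.
General solution: y = C1*exp(-t) + C2*exp(2*t) - 7*t*exp(-t)/3.
Apply the initial conditions: y(0) = C1 + C2 = 2 and y'(0) = -7/3 - C1 + 2*C2 = 1. Solving gives C1 = 2/9, C2 = 16/9.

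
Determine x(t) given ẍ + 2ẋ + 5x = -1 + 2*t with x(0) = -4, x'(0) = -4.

Characteristic equation r² + 2r + 5 = 0 has discriminant (2)² - 4·(5) = -16 < 0, so r = -1 ± 2i.
Hence x_h = C1*cos(2*t)*exp(-t) + C2*exp(-t)*sin(2*t).
For the particular solution try x_p = A0 + A1*t. Substituting and matching coefficients of each power of t gives A0 = -9/25, A1 = 2/5, so x_p = -9/25 + 2*t/5.
General solution: x = -9/25 + 2*t/5 + C1*cos(2*t)*exp(-t) + C2*exp(-t)*sin(2*t).
Apply the initial conditions: x(0) = -9/25 + C1 = -4 and x'(0) = 2/5 - C1 + 2*C2 = -4. Solving gives C1 = -91/25, C2 = -201/50.

x = -9/25 + 2*t/5 - 201*exp(-t)*sin(2*t)/50 - 91*cos(2*t)*exp(-t)/25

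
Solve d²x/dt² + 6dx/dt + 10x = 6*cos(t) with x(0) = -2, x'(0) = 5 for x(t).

x = 4*sin(t)/13 + 6*cos(t)/13 - 35*exp(-3*t)*sin(t)/13 - 32*cos(t)*exp(-3*t)/13

Characteristic equation r² + 6r + 10 = 0 has discriminant (6)² - 4·(10) = -4 < 0, so r = -3 ± i.
Hence x_h = C1*cos(t)*exp(-3*t) + C2*exp(-3*t)*sin(t).
Try x_p = A*cos(t) + B*sin(t). Substituting and equating the coefficients of cos(t) and sin(t) gives A = 6/13, B = 4/13, so x_p = 4*sin(t)/13 + 6*cos(t)/13.
General solution: x = 4*sin(t)/13 + 6*cos(t)/13 + C1*cos(t)*exp(-3*t) + C2*exp(-3*t)*sin(t).
Apply the initial conditions: x(0) = 6/13 + C1 = -2 and x'(0) = 4/13 + C2 - 3*C1 = 5. Solving gives C1 = -32/13, C2 = -35/13.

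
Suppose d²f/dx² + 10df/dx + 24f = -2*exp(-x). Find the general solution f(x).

f = -2*exp(-x)/15 + C1*exp(-6*x) + C2*exp(-4*x)

Characteristic equation r² + 10r + 24 = 0 factors as (r + 6)(r + 4) = 0, so r = -6, -4.
Hence f_h = C1*exp(-6*x) + C2*exp(-4*x).
Try f_p = A*exp(-x). Substituting into the equation and dividing by exp(-x) gives A = -2/15, so f_p = -2*exp(-x)/15.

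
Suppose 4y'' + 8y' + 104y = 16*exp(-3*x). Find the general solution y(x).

Divide through by 4: y'' + 2y' + 26y = 4*exp(-3*x).
Characteristic equation r² + 2r + 26 = 0 has discriminant (2)² - 4·(26) = -100 < 0, so r = -1 ± 5i.
Hence y_h = C1*cos(5*x)*exp(-x) + C2*exp(-x)*sin(5*x).
Try y_p = A*exp(-3*x). Substituting into the equation and dividing by exp(-3*x) gives A = 4/29, so y_p = 4*exp(-3*x)/29.

y = 4*exp(-3*x)/29 + C1*cos(5*x)*exp(-x) + C2*exp(-x)*sin(5*x)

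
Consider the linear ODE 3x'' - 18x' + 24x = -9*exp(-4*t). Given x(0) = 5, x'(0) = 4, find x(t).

Divide through by 3: x'' - 6x' + 8x = -3*exp(-4*t).
Characteristic equation r² - 6r + 8 = 0 factors as (r - 2)(r - 4) = 0, so r = 2, 4.
Hence x_h = C1*exp(2*t) + C2*exp(4*t).
Try x_p = A*exp(-4*t). Substituting into the equation and dividing by exp(-4*t) gives A = -1/16, so x_p = -exp(-4*t)/16.
General solution: x = -exp(-4*t)/16 + C1*exp(2*t) + C2*exp(4*t).
Apply the initial conditions: x(0) = -1/16 + C1 + C2 = 5 and x'(0) = 1/4 + 2*C1 + 4*C2 = 4. Solving gives C1 = 33/4, C2 = -51/16.

x = -51*exp(4*t)/16 - exp(-4*t)/16 + 33*exp(2*t)/4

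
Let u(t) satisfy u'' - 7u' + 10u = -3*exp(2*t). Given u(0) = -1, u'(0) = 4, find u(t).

u = -8*exp(2*t)/3 + 5*exp(5*t)/3 + t*exp(2*t)

Characteristic equation r² - 7r + 10 = 0 factors as (r - 2)(r - 5) = 0, so r = 2, 5.
Hence u_h = C1*exp(2*t) + C2*exp(5*t).
Since exp(2*t) solves the homogeneous equation (r = 2 is a root of multiplicity 1), multiply the trial by t. Try u_p = A*t*exp(2*t). Substituting into the equation and dividing by exp(2*t) gives A = 1, so u_p = t*exp(2*t).
General solution: u = C1*exp(2*t) + C2*exp(5*t) + t*exp(2*t).
Apply the initial conditions: u(0) = C1 + C2 = -1 and u'(0) = 1 + 2*C1 + 5*C2 = 4. Solving gives C1 = -8/3, C2 = 5/3.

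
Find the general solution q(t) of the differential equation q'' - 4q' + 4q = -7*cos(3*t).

Characteristic equation r² - 4r + 4 = 0 has discriminant (-4)² - 4·(4) = 0, so r = 2 is a repeated root.
Hence q_h = (C1 + C2*t)*exp(2*t).
Try q_p = A*cos(3*t) + B*sin(3*t). Substituting and equating the coefficients of cos(3t) and sin(3t) gives A = 35/169, B = 84/169, so q_p = 35*cos(3*t)/169 + 84*sin(3*t)/169.

q = 35*cos(3*t)/169 + 84*sin(3*t)/169 + C1*exp(2*t) + C2*t*exp(2*t)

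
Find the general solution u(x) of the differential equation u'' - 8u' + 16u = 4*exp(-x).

u = 4*exp(-x)/25 + C1*exp(4*x) + C2*x*exp(4*x)

Characteristic equation r² - 8r + 16 = 0 has discriminant (-8)² - 4·(16) = 0, so r = 4 is a repeated root.
Hence u_h = (C1 + C2*x)*exp(4*x).
Try u_p = A*exp(-x). Substituting into the equation and dividing by exp(-x) gives A = 4/25, so u_p = 4*exp(-x)/25.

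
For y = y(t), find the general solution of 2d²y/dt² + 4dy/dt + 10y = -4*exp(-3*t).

Divide through by 2: y'' + 2y' + 5y = -2*exp(-3*t).
Characteristic equation r² + 2r + 5 = 0 has discriminant (2)² - 4·(5) = -16 < 0, so r = -1 ± 2i.
Hence y_h = C1*cos(2*t)*exp(-t) + C2*exp(-t)*sin(2*t).
Try y_p = A*exp(-3*t). Substituting into the equation and dividing by exp(-3*t) gives A = -1/4, so y_p = -exp(-3*t)/4.

y = -exp(-3*t)/4 + C1*cos(2*t)*exp(-t) + C2*exp(-t)*sin(2*t)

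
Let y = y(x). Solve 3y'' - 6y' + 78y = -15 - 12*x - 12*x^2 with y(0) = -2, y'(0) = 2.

y = -853/4394 - 30*x/169 - 2*x**2/13 - 7935*cos(5*x)*exp(x)/4394 + 17503*exp(x)*sin(5*x)/21970

Divide through by 3: y'' - 2y' + 26y = -5 - 4*x - 4*x^2.
Characteristic equation r² - 2r + 26 = 0 has discriminant (-2)² - 4·(26) = -100 < 0, so r = 1 ± 5i.
Hence y_h = C1*cos(5*x)*exp(x) + C2*exp(x)*sin(5*x).
For the particular solution try y_p = A0 + A1*x + A2*x^2. Substituting and matching coefficients of each power of x gives A0 = -853/4394, A1 = -30/169, A2 = -2/13, so y_p = -853/4394 - 30*x/169 - 2*x^2/13.
General solution: y = -853/4394 - 30*x/169 - 2*x^2/13 + C1*cos(5*x)*exp(x) + C2*exp(x)*sin(5*x).
Apply the initial conditions: y(0) = -853/4394 + C1 = -2 and y'(0) = -30/169 + C1 + 5*C2 = 2. Solving gives C1 = -7935/4394, C2 = 17503/21970.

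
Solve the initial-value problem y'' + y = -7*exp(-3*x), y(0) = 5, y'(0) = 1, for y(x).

y = -11*sin(x)/10 - 7*exp(-3*x)/10 + 57*cos(x)/10

Characteristic equation r² + 1 = 0 has discriminant (0)² - 4·(1) = -4 < 0, so r = ± i.
Hence y_h = C1*cos(x) + C2*sin(x).
Try y_p = A*exp(-3*x). Substituting into the equation and dividing by exp(-3*x) gives A = -7/10, so y_p = -7*exp(-3*x)/10.
General solution: y = -7*exp(-3*x)/10 + C1*cos(x) + C2*sin(x).
Apply the initial conditions: y(0) = -7/10 + C1 = 5 and y'(0) = 21/10 + C2 = 1. Solving gives C1 = 57/10, C2 = -11/10.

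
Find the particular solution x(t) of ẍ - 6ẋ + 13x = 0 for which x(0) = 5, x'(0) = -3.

Characteristic equation r² - 6r + 13 = 0 has discriminant (-6)² - 4·(13) = -16 < 0, so r = 3 ± 2i.
Hence x_h = C1*cos(2*t)*exp(3*t) + C2*exp(3*t)*sin(2*t).
Apply the initial conditions: x(0) = C1 = 5 and x'(0) = 2*C2 + 3*C1 = -3. Solving gives C1 = 5, C2 = -9.

x = -9*exp(3*t)*sin(2*t) + 5*cos(2*t)*exp(3*t)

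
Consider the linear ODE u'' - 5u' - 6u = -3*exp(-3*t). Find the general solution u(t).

Characteristic equation r² - 5r - 6 = 0 factors as (r + 1)(r - 6) = 0, so r = -1, 6.
Hence u_h = C1*exp(-t) + C2*exp(6*t).
Try u_p = A*exp(-3*t). Substituting into the equation and dividing by exp(-3*t) gives A = -1/6, so u_p = -exp(-3*t)/6.

u = -exp(-3*t)/6 + C1*exp(-t) + C2*exp(6*t)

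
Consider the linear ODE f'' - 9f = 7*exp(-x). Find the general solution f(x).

f = -7*exp(-x)/8 + C1*exp(-3*x) + C2*exp(3*x)

Characteristic equation r² - 9 = 0 factors as (r + 3)(r - 3) = 0, so r = -3, 3.
Hence f_h = C1*exp(-3*x) + C2*exp(3*x).
Try f_p = A*exp(-x). Substituting into the equation and dividing by exp(-x) gives A = -7/8, so f_p = -7*exp(-x)/8.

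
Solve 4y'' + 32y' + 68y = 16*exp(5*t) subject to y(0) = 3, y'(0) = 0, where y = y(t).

y = 2*exp(5*t)/41 + 121*cos(t)*exp(-4*t)/41 + 474*exp(-4*t)*sin(t)/41

Divide through by 4: y'' + 8y' + 17y = 4*exp(5*t).
Characteristic equation r² + 8r + 17 = 0 has discriminant (8)² - 4·(17) = -4 < 0, so r = -4 ± i.
Hence y_h = C1*cos(t)*exp(-4*t) + C2*exp(-4*t)*sin(t).
Try y_p = A*exp(5*t). Substituting into the equation and dividing by exp(5*t) gives A = 2/41, so y_p = 2*exp(5*t)/41.
General solution: y = 2*exp(5*t)/41 + C1*cos(t)*exp(-4*t) + C2*exp(-4*t)*sin(t).
Apply the initial conditions: y(0) = 2/41 + C1 = 3 and y'(0) = 10/41 + C2 - 4*C1 = 0. Solving gives C1 = 121/41, C2 = 474/41.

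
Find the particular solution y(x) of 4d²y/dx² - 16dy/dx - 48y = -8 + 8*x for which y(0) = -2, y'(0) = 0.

Divide through by 4: y'' - 4y' - 12y = -2 + 2*x.
Characteristic equation r² - 4r - 12 = 0 factors as (r - 6)(r + 2) = 0, so r = 6, -2.
Hence y_h = C1*exp(6*x) + C2*exp(-2*x).
For the particular solution try y_p = A0 + A1*x. Substituting and matching coefficients of each power of x gives A0 = 2/9, A1 = -1/6, so y_p = 2/9 - x/6.
General solution: y = 2/9 - x/6 + C1*exp(6*x) + C2*exp(-2*x).
Apply the initial conditions: y(0) = 2/9 + C1 + C2 = -2 and y'(0) = -1/6 - 2*C2 + 6*C1 = 0. Solving gives C1 = -77/144, C2 = -27/16.

y = 2/9 - 77*exp(6*x)/144 - 27*exp(-2*x)/16 - x/6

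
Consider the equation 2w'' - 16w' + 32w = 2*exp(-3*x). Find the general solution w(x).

w = exp(-3*x)/49 + C1*exp(4*x) + C2*x*exp(4*x)

Divide through by 2: w'' - 8w' + 16w = exp(-3*x).
Characteristic equation r² - 8r + 16 = 0 has discriminant (-8)² - 4·(16) = 0, so r = 4 is a repeated root.
Hence w_h = (C1 + C2*x)*exp(4*x).
Try w_p = A*exp(-3*x). Substituting into the equation and dividing by exp(-3*x) gives A = 1/49, so w_p = exp(-3*x)/49.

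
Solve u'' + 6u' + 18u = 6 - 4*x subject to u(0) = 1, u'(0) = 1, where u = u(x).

u = 11/27 - 2*x/9 + exp(-3*x)*sin(3*x) + 16*cos(3*x)*exp(-3*x)/27

Characteristic equation r² + 6r + 18 = 0 has discriminant (6)² - 4·(18) = -36 < 0, so r = -3 ± 3i.
Hence u_h = C1*cos(3*x)*exp(-3*x) + C2*exp(-3*x)*sin(3*x).
For the particular solution try u_p = A0 + A1*x. Substituting and matching coefficients of each power of x gives A0 = 11/27, A1 = -2/9, so u_p = 11/27 - 2*x/9.
General solution: u = 11/27 - 2*x/9 + C1*cos(3*x)*exp(-3*x) + C2*exp(-3*x)*sin(3*x).
Apply the initial conditions: u(0) = 11/27 + C1 = 1 and u'(0) = -2/9 - 3*C1 + 3*C2 = 1. Solving gives C1 = 16/27, C2 = 1.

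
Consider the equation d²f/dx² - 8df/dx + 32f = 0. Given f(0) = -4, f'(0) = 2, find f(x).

f = -4*cos(4*x)*exp(4*x) + 9*exp(4*x)*sin(4*x)/2

Characteristic equation r² - 8r + 32 = 0 has discriminant (-8)² - 4·(32) = -64 < 0, so r = 4 ± 4i.
Hence f_h = C1*cos(4*x)*exp(4*x) + C2*exp(4*x)*sin(4*x).
Apply the initial conditions: f(0) = C1 = -4 and f'(0) = 4*C1 + 4*C2 = 2. Solving gives C1 = -4, C2 = 9/2.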